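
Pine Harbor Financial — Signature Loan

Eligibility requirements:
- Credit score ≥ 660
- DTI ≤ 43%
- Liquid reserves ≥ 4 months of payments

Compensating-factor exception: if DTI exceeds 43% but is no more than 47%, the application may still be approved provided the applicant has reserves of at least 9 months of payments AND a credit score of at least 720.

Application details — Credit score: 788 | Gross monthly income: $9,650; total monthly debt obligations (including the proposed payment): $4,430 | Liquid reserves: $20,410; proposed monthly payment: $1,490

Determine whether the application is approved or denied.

Credit score 788 ≥ 660 (meets base)
DTI: 4,430 ÷ 9,650 = 45.9%, over the 43% base limit.
Reserves = 20,410/1,490 = 13.7 months ≥ 4
DTI 45.9% is within the 43%–47% exception band; checking compensating factors.
Reserves 13.7 ≥ 9 months; credit score 788 ≥ 720.
Both override conditions satisfied; DTI exception granted.

Approved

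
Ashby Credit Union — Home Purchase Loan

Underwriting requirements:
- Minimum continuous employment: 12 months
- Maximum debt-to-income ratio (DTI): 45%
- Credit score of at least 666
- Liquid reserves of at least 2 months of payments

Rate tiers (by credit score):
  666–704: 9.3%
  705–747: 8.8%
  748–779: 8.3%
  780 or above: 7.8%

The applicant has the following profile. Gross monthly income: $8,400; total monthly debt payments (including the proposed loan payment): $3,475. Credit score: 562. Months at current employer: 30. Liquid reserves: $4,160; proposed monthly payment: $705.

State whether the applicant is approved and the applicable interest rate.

Denied

Credit score 562 < 666 (below minimum)
Debt-to-income = 3,475/8,400 = 41.4% — meets 45% limit
Liquid reserves cover 4,160/705 = 5.9 months — ≥ 2 required
Employment 30 ≥ 12 months
Not all requirements met → denied.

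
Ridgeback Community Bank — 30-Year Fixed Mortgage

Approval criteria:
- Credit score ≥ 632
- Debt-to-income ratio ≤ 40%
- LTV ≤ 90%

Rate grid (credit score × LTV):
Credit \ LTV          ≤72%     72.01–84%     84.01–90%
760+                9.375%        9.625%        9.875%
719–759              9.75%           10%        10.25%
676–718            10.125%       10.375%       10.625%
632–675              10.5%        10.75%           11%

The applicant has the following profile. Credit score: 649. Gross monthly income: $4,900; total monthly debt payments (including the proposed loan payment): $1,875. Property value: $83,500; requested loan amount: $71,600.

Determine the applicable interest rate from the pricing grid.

11%

Credit score 649 ≥ 632; DTI: 1,875 ÷ 4,900 = 38.3%, within the 40% cap
LTV = 71,600/83,500 = 85.7% ≤ 90%
Score 649 is in the 632–675 band; LTV 85.7% is in the 84.01–90% band → 11%.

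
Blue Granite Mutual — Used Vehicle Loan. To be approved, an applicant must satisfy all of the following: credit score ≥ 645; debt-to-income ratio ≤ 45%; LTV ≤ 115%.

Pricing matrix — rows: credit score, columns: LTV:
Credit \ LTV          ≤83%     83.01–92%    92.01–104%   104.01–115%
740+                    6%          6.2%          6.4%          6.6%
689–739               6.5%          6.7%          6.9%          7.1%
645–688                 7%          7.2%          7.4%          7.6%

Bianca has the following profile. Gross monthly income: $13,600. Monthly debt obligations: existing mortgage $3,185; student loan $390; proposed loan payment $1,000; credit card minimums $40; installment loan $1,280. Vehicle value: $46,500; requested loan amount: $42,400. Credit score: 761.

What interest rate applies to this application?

Credit score 761 ≥ 645; Total monthly debts = (3,185 + 390 + 1,000 + 40 + 1,280) = 5,895. DTI = 5,895/13,600 = 43.3% ≤ 45%
Loan-to-value = 42,400/46,500 = 91.2% — pass (115% max)
Credit 761 → row 740+; LTV 91.2% → column 83.01–92%. Grid cell → 6.2%.

6.2%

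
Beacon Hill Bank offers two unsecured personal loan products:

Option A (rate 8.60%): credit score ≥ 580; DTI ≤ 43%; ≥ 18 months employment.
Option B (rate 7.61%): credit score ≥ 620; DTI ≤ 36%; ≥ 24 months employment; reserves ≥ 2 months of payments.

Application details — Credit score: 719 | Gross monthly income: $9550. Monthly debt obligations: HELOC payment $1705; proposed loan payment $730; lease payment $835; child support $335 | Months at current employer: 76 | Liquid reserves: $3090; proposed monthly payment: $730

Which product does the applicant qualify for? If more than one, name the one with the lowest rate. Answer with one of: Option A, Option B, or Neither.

Total debts = (1,705 + 730 + 835 + 335) = 3,605; DTI = 3,605/9,550 = 37.7%.
Reserves = 3,090/730 = 4.2 months.
Option A: score 719 ≥ 580; DTI 37.7% ≤ 43%; employment 76 ≥ 18 mo → qualifies.
Option B: score 719 ≥ 620; DTI 37.7% > 36%; employment 76 ≥ 24 mo; reserves 4.2 ≥ 2 mo → does not qualify.

Option A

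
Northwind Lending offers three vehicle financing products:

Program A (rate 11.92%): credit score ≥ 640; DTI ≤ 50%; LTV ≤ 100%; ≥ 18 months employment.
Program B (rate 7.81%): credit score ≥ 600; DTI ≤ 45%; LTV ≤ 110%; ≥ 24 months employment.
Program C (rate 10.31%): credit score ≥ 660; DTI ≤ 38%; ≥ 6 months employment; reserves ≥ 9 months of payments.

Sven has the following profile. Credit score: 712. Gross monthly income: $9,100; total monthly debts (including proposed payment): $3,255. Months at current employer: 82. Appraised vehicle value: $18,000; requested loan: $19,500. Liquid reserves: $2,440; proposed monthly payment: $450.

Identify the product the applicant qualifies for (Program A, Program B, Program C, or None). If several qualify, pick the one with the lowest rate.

DTI = 3,255/9,100 = 35.8%.
LTV = 19,500/18,000 = 108.3%.
Reserves = 2,440/450 = 5.4 months.
Program A: score 712 ≥ 640; DTI 35.8% ≤ 50%; LTV 108.3% > 100%; employment 82 ≥ 18 mo → does not qualify.
Program B: score 712 ≥ 600; DTI 35.8% ≤ 45%; LTV 108.3% ≤ 110%; employment 82 ≥ 24 mo → qualifies.
Program C: score 712 ≥ 660; DTI 35.8% ≤ 38%; employment 82 ≥ 6 mo; reserves 5.4 < 9 mo → does not qualify.

Program B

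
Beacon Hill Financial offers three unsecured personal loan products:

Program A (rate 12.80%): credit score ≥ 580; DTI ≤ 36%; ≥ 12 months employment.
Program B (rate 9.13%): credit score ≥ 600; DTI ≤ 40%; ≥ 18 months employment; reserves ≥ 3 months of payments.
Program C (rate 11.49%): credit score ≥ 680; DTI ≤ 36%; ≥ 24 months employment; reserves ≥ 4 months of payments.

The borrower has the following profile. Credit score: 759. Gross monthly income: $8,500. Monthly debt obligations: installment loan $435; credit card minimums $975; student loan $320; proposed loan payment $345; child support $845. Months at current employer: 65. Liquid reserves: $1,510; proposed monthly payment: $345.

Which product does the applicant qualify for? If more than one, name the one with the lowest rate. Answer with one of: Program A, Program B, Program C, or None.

Total debts = (435 + 975 + 320 + 345 + 845) = 2,920; DTI = 2,920/8,500 = 34.4%.
Reserves = 1,510/345 = 4.4 months.
Program A: score 759 ≥ 580; DTI 34.4% ≤ 36%; employment 65 ≥ 12 mo → qualifies.
Program B: score 759 ≥ 600; DTI 34.4% ≤ 40%; employment 65 ≥ 18 mo; reserves 4.4 ≥ 3 mo → qualifies.
Program C: score 759 ≥ 680; DTI 34.4% ≤ 36%; employment 65 ≥ 24 mo; reserves 4.4 ≥ 4 mo → qualifies.
Qualifying: Program A, Program B, Program C. Lowest rate is 9.13% → Program B.

Program B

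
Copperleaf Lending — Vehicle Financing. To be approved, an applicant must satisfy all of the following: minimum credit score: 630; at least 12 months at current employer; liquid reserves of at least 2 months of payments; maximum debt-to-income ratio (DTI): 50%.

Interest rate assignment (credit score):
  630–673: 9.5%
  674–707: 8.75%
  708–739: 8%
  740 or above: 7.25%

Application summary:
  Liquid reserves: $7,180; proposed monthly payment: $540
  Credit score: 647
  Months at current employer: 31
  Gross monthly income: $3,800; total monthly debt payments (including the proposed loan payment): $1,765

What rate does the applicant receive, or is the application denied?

Approved at 9.5%

Credit score 647 ≥ 630 (meets minimum)
Liquid reserves cover 7,180/540 = 13.3 months — ≥ 2 required
Employment 31 ≥ 12 months
Debt-to-income = 1,765/3,800 = 46.4% — meets 50% limit
All requirements met. Score 647 falls in the 630–673 tier → 9.5%.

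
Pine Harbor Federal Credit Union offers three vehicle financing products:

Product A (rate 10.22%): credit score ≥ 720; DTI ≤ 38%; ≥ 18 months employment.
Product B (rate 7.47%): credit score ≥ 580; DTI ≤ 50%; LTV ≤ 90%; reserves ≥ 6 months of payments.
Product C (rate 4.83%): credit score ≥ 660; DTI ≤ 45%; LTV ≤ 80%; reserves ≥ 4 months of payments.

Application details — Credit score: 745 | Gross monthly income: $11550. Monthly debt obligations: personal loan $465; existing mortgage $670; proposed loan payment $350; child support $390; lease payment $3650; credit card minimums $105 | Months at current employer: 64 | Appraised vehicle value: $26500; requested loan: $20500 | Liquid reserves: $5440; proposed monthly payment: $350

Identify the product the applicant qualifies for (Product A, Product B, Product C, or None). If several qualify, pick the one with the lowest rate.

Product B

Total debts = (465 + 670 + 350 + 390 + 3,650 + 105) = 5,630; DTI = 5,630/11,550 = 48.7%.
LTV = 20,500/26,500 = 77.4%.
Reserves = 5,440/350 = 15.5 months.
Product A: score 745 ≥ 720; DTI 48.7% > 38%; employment 64 ≥ 18 mo → does not qualify.
Product B: score 745 ≥ 580; DTI 48.7% ≤ 50%; LTV 77.4% ≤ 90%; reserves 15.5 ≥ 6 mo → qualifies.
Product C: score 745 ≥ 660; DTI 48.7% > 45%; LTV 77.4% ≤ 80%; reserves 15.5 ≥ 4 mo → does not qualify.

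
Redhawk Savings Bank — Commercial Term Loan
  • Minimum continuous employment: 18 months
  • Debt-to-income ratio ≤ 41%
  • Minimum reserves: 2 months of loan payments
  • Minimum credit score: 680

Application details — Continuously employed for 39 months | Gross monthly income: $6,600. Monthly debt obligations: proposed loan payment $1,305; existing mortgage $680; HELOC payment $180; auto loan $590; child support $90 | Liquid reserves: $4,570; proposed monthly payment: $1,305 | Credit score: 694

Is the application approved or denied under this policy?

Employment 39 ≥ 18 months
Total monthly debts = (1,305 + 680 + 180 + 590 + 90) = 2,845. DTI: 2,845 ÷ 6,600 = 43.1%, exceeds the 41% cap
Liquid reserves cover 4,570/1,305 = 3.5 months — ≥ 2 required
Credit score 694 ≥ 680 (meets)
Fails on DTI.

Denied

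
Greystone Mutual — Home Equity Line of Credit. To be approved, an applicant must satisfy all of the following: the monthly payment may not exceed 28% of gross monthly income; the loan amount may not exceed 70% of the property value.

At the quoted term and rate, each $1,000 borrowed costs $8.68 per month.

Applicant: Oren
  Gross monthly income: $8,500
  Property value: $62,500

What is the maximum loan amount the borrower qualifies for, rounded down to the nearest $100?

Payment cap: 28% × $8,500 = $2,380/month.
At $8.68 per $1,000, that supports 2,380/8.68 × 1,000 ≈ $274,193 → $274,100.
LTV cap: 70% × $62,500 = $43,750 → $43,700.
Binding constraint: loan-to-value.

$43,700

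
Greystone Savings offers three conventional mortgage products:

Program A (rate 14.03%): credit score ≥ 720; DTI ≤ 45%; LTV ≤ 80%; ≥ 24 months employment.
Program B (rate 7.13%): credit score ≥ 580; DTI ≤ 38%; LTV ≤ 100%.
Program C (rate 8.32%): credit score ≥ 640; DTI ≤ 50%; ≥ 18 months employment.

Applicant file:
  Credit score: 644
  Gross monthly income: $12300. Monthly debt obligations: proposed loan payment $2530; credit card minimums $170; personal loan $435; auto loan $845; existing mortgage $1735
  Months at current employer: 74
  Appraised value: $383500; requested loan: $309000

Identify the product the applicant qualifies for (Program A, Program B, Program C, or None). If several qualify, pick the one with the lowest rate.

Program C

Total debts = (2,530 + 170 + 435 + 845 + 1,735) = 5,715; DTI = 5,715/12,300 = 46.5%.
LTV = 309,000/383,500 = 80.6%.
Program A: score 644 < 720; DTI 46.5% > 45%; LTV 80.6% > 80%; employment 74 ≥ 24 mo → does not qualify.
Program B: score 644 ≥ 580; DTI 46.5% > 38%; LTV 80.6% ≤ 100% → does not qualify.
Program C: score 644 ≥ 640; DTI 46.5% ≤ 50%; employment 74 ≥ 18 mo → qualifies.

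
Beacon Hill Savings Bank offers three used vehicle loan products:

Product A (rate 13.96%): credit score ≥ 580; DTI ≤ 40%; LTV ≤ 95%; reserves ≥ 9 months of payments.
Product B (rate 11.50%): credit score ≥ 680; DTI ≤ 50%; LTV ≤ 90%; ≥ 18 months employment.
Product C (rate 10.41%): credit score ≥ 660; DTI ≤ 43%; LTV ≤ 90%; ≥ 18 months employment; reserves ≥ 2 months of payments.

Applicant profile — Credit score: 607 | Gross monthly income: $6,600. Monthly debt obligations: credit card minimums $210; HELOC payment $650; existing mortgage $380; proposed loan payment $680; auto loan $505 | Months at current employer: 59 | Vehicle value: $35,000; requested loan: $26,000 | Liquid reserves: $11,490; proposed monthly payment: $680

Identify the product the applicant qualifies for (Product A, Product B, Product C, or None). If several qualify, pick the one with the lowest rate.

Product A

Total debts = (210 + 650 + 380 + 680 + 505) = 2,425; DTI = 2,425/6,600 = 36.7%.
LTV = 26,000/35,000 = 74.3%.
Reserves = 11,490/680 = 16.9 months.
Product A: score 607 ≥ 580; DTI 36.7% ≤ 40%; LTV 74.3% ≤ 95%; reserves 16.9 ≥ 9 mo → qualifies.
Product B: score 607 < 680; DTI 36.7% ≤ 50%; LTV 74.3% ≤ 90%; employment 59 ≥ 18 mo → does not qualify.
Product C: score 607 < 660; DTI 36.7% ≤ 43%; LTV 74.3% ≤ 90%; employment 59 ≥ 18 mo; reserves 16.9 ≥ 2 mo → does not qualify.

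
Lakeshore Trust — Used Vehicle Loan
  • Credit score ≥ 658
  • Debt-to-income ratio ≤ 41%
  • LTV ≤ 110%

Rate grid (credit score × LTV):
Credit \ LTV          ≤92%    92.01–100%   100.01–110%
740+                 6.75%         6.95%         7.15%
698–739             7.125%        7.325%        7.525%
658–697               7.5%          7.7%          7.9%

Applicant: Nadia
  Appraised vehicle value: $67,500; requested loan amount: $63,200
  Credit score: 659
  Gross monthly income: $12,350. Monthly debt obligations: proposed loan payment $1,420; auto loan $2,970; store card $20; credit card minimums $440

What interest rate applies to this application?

Credit score 659 ≥ 658; Total monthly debts = (1,420 + 2,970 + 20 + 440) = 4,850. DTI: 4,850 ÷ 12,350 = 39.3%, within the 41% cap
LTV: 63,200 ÷ 67,500 = 93.6%, within 110% cap
Credit 659 → row 658–697; LTV 93.6% → column 92.01–100%. Grid cell → 7.7%.

7.7%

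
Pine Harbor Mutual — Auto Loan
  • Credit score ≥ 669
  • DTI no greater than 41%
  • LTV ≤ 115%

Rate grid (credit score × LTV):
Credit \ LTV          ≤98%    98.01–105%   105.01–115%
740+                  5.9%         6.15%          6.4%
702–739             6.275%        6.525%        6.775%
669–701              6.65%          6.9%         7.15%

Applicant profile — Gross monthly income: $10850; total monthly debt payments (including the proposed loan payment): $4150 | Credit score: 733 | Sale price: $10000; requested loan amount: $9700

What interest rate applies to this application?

6.275%

Credit score 733 ≥ 669; DTI = 4,150/10,850 = 38.2% ≤ 41%
Loan-to-value = 9,700/10,000 = 97% — pass (115% max)
Score 733 is in the 702–739 band; LTV 97% is in the ≤98% band → 6.275%.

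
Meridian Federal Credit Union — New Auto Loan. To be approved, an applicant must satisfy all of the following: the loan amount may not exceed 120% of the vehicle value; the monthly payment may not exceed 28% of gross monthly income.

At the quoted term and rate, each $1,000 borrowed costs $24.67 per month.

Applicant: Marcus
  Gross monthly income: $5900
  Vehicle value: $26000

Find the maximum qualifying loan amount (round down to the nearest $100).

$31,200

Payment cap: 28% × $5,900 = $1,652/month.
At $24.67 per $1,000, that supports 1,652/24.67 × 1,000 ≈ $66,963 → $66,900.
LTV cap: 120% × $26,000 = $31,200 → $31,200.
Binding constraint: loan-to-value.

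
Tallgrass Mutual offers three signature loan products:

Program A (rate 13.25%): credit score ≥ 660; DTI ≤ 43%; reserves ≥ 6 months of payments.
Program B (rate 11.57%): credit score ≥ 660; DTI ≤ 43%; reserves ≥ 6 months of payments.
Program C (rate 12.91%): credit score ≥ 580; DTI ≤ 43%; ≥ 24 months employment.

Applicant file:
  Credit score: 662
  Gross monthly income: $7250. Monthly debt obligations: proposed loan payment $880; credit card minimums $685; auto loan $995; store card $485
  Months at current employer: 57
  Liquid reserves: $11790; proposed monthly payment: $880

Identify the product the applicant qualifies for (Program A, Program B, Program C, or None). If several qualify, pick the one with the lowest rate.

Program B

Total debts = (880 + 685 + 995 + 485) = 3,045; DTI = 3,045/7,250 = 42%.
Reserves = 11,790/880 = 13.4 months.
Program A: score 662 ≥ 660; DTI 42% ≤ 43%; reserves 13.4 ≥ 6 mo → qualifies.
Program B: score 662 ≥ 660; DTI 42% ≤ 43%; reserves 13.4 ≥ 6 mo → qualifies.
Program C: score 662 ≥ 580; DTI 42% ≤ 43%; employment 57 ≥ 24 mo → qualifies.
Qualifying: Program A, Program B, Program C. Lowest rate is 11.57% → Program B.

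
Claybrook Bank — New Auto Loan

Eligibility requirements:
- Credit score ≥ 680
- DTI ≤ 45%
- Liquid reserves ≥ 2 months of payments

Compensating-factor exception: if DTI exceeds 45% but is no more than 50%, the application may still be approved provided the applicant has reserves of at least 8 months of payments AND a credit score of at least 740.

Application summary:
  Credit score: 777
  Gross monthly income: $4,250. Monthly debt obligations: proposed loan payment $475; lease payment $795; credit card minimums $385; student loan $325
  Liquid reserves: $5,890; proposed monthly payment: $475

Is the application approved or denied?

Approved

Credit score 777 ≥ 680 (meets base)
Total debts = (475 + 795 + 385 + 325) = 1,980. DTI: 1,980 ÷ 4,250 = 46.6%, over the 45% base limit.
Liquid reserves cover 5,890/475 = 12.4 months — ≥ 2 required
46.6% falls in the override range (45%–50%), so the compensating-factor test applies.
Reserves 12.4 ≥ 8 months; credit score 777 ≥ 740.
Both compensating conditions met → exception applies.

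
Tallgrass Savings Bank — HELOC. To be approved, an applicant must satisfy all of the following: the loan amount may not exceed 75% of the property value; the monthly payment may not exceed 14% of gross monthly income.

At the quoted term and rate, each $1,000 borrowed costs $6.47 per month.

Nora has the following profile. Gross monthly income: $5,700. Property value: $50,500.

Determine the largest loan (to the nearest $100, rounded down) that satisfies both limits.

$37,800

Payment cap: 14% × $5,700 = $798/month.
At $6.47 per $1,000, that supports 798/6.47 × 1,000 ≈ $123,338 → $123,300.
LTV cap: 75% × $50,500 = $37,875 → $37,800.
Binding constraint: loan-to-value.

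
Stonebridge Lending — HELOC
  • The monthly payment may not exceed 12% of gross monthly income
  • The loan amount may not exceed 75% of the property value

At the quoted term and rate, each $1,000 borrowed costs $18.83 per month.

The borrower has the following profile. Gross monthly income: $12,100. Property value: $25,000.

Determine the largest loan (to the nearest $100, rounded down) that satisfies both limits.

$18,700

Payment cap: 12% × $12,100 = $1,452/month.
At $18.83 per $1,000, that supports 1,452/18.83 × 1,000 ≈ $77,110 → $77,100.
LTV cap: 75% × $25,000 = $18,750 → $18,700.
Binding constraint: loan-to-value.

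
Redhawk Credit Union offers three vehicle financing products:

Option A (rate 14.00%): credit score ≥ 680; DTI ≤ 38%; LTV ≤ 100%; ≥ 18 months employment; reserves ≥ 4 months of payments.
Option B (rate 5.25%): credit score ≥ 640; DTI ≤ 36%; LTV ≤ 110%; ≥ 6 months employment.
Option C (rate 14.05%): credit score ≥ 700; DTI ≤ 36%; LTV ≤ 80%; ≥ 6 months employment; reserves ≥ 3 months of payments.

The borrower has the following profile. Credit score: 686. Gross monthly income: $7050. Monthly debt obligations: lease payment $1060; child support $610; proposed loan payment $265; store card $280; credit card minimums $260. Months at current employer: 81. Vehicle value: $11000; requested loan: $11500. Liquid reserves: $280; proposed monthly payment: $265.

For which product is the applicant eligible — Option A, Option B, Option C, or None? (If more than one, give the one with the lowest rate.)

Total debts = (1,060 + 610 + 265 + 280 + 260) = 2,475; DTI = 2,475/7,050 = 35.1%.
LTV = 11,500/11,000 = 104.5%.
Reserves = 280/265 = 1.1 months.
Option A: score 686 ≥ 680; DTI 35.1% ≤ 38%; LTV 104.5% > 100%; employment 81 ≥ 18 mo; reserves 1.1 < 4 mo → does not qualify.
Option B: score 686 ≥ 640; DTI 35.1% ≤ 36%; LTV 104.5% ≤ 110%; employment 81 ≥ 6 mo → qualifies.
Option C: score 686 < 700; DTI 35.1% ≤ 36%; LTV 104.5% > 80%; employment 81 ≥ 6 mo; reserves 1.1 < 3 mo → does not qualify.

Option B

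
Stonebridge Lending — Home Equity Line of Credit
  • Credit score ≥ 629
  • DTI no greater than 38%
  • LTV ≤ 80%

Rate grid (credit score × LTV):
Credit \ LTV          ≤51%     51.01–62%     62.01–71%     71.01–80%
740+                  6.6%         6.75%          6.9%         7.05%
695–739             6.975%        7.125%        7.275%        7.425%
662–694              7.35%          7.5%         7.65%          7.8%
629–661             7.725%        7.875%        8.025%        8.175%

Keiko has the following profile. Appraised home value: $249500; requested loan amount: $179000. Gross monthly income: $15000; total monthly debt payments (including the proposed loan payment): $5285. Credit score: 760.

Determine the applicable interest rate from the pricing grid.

7.05%

Credit score 760 ≥ 629; DTI: 5,285 ÷ 15,000 = 35.2%, within the 38% cap
LTV = 179,000/249,500 = 71.7% ≤ 80%
Row: 760 falls in 740+. Column: 71.7% falls in 71.01–80%. Rate = 7.05%.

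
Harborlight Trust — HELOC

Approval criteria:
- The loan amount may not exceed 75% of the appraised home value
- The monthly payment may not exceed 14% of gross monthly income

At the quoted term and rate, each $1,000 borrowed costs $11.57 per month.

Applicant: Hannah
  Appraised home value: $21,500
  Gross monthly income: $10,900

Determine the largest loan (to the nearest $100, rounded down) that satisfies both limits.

$16,100

Payment cap: 14% × $10,900 = $1,526/month.
At $11.57 per $1,000, that supports 1,526/11.57 × 1,000 ≈ $131,892 → $131,800.
LTV cap: 75% × $21,500 = $16,125 → $16,100.
Binding constraint: loan-to-value.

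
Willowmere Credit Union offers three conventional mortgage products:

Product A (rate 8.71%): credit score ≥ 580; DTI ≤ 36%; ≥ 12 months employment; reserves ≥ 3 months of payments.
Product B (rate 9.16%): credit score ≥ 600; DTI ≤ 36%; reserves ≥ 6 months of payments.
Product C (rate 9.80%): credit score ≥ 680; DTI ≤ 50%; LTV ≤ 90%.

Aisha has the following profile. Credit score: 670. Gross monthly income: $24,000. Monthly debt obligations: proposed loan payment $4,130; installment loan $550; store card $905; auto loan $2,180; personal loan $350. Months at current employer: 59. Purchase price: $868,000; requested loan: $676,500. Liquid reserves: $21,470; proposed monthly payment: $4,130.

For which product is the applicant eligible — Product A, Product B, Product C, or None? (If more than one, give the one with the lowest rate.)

Total debts = (4,130 + 550 + 905 + 2,180 + 350) = 8,115; DTI = 8,115/24,000 = 33.8%.
LTV = 676,500/868,000 = 77.9%.
Reserves = 21,470/4,130 = 5.2 months.
Product A: score 670 ≥ 580; DTI 33.8% ≤ 36%; employment 59 ≥ 12 mo; reserves 5.2 ≥ 3 mo → qualifies.
Product B: score 670 ≥ 600; DTI 33.8% ≤ 36%; reserves 5.2 < 6 mo → does not qualify.
Product C: score 670 < 680; DTI 33.8% ≤ 50%; LTV 77.9% ≤ 90% → does not qualify.

Product A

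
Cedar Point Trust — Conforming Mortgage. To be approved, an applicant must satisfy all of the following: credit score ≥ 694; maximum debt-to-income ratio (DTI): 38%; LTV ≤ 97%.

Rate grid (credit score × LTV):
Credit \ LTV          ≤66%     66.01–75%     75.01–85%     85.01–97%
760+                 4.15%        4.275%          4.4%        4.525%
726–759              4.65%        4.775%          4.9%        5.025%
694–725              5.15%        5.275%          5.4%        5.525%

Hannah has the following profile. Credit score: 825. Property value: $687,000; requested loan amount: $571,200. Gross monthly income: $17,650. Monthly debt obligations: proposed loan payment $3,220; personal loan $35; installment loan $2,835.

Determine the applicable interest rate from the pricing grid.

Credit score 825 ≥ 694; Total monthly debts = (3,220 + 35 + 2,835) = 6,090. Debt-to-income = 6,090/17,650 = 34.5% — meets 38% limit
Loan-to-value = 571,200/687,000 = 83.1% — pass (97% max)
Score 825 is in the 760+ band; LTV 83.1% is in the 75.01–85% band → 4.4%.

4.4%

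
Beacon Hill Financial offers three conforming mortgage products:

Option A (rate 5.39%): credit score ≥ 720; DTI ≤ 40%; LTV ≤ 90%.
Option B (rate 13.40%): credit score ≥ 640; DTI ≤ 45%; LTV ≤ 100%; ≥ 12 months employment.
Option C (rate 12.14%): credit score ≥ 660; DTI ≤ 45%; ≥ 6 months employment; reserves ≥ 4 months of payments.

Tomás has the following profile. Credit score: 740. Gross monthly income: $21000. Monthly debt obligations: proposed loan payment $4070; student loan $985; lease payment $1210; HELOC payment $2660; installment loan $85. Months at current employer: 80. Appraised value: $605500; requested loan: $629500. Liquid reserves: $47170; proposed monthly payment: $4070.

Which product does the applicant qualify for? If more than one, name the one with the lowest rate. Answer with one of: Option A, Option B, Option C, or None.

Total debts = (4,070 + 985 + 1,210 + 2,660 + 85) = 9,010; DTI = 9,010/21,000 = 42.9%.
LTV = 629,500/605,500 = 104%.
Reserves = 47,170/4,070 = 11.6 months.
Option A: score 740 ≥ 720; DTI 42.9% > 40%; LTV 104% > 90% → does not qualify.
Option B: score 740 ≥ 640; DTI 42.9% ≤ 45%; LTV 104% > 100%; employment 80 ≥ 12 mo → does not qualify.
Option C: score 740 ≥ 660; DTI 42.9% ≤ 45%; employment 80 ≥ 6 mo; reserves 11.6 ≥ 4 mo → qualifies.

Option C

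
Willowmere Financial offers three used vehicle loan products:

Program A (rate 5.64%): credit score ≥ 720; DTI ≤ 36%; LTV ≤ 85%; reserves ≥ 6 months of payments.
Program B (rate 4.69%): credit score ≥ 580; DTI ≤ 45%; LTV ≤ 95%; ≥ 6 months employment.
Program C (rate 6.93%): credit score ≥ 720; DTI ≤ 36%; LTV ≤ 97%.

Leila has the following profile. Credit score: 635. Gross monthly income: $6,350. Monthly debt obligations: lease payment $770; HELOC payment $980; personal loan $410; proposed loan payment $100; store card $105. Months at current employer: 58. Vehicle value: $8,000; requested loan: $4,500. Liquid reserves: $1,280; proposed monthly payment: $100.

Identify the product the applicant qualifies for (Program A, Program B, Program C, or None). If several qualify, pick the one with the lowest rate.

Total debts = (770 + 980 + 410 + 100 + 105) = 2,365; DTI = 2,365/6,350 = 37.2%.
LTV = 4,500/8,000 = 56.2%.
Reserves = 1,280/100 = 12.8 months.
Program A: score 635 < 720; DTI 37.2% > 36%; LTV 56.2% ≤ 85%; reserves 12.8 ≥ 6 mo → does not qualify.
Program B: score 635 ≥ 580; DTI 37.2% ≤ 45%; LTV 56.2% ≤ 95%; employment 58 ≥ 6 mo → qualifies.
Program C: score 635 < 720; DTI 37.2% > 36%; LTV 56.2% ≤ 97% → does not qualify.

Program B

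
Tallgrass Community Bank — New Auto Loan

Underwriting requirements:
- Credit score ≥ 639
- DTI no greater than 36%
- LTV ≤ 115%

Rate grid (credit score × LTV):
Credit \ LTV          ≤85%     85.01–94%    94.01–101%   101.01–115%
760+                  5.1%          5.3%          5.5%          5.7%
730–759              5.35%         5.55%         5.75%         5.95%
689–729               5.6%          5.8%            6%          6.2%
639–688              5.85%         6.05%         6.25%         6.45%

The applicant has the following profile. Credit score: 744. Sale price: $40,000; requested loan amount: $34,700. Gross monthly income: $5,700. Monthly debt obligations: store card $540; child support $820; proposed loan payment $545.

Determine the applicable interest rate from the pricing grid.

5.55%

Credit score 744 ≥ 639; Total monthly debts = (540 + 820 + 545) = 1,905. DTI: 1,905 ÷ 5,700 = 33.4%, within the 36% cap
LTV = 34,700/40,000 = 86.8% ≤ 115%
Credit 744 → row 730–759; LTV 86.8% → column 85.01–94%. Grid cell → 5.55%.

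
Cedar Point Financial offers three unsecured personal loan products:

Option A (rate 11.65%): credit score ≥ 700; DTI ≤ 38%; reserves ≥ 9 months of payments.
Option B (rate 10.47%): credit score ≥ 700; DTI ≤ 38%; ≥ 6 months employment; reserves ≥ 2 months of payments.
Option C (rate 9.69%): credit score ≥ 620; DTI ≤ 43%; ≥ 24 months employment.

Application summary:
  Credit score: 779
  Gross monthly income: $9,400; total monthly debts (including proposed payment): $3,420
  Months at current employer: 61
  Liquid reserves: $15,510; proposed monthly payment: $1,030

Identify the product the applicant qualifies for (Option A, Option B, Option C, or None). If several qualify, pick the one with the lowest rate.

DTI = 3,420/9,400 = 36.4%.
Reserves = 15,510/1,030 = 15.1 months.
Option A: score 779 ≥ 700; DTI 36.4% ≤ 38%; reserves 15.1 ≥ 9 mo → qualifies.
Option B: score 779 ≥ 700; DTI 36.4% ≤ 38%; employment 61 ≥ 6 mo; reserves 15.1 ≥ 2 mo → qualifies.
Option C: score 779 ≥ 620; DTI 36.4% ≤ 43%; employment 61 ≥ 24 mo → qualifies.
Qualifying: Option A, Option B, Option C. Lowest rate is 9.69% → Option C.

Option C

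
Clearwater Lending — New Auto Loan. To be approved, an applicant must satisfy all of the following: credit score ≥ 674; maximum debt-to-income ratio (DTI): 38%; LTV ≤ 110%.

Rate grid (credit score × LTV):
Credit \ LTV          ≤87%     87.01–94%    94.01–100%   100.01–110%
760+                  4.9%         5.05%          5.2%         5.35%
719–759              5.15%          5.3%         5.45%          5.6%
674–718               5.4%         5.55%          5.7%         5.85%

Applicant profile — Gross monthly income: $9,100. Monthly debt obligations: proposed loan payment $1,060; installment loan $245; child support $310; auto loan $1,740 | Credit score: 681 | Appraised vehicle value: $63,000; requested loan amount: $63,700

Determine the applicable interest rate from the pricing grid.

5.85%

Credit score 681 ≥ 674; Total monthly debts = (1,060 + 245 + 310 + 1,740) = 3,355. Debt-to-income = 3,355/9,100 = 36.9% — meets 38% limit
LTV: 63,700 ÷ 63,000 = 101.1%, within 110% cap
Row: 681 falls in 674–718. Column: 101.1% falls in 100.01–110%. Rate = 5.85%.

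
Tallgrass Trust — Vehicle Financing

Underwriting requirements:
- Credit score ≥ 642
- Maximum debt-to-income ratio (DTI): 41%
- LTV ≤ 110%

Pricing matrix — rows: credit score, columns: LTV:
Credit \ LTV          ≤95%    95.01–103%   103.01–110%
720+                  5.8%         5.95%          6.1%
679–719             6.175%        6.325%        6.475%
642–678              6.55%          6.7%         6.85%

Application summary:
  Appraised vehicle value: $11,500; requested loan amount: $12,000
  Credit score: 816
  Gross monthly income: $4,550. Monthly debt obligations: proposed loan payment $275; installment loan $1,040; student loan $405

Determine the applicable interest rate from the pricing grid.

6.1%

Credit score 816 ≥ 642; Total monthly debts = (275 + 1,040 + 405) = 1,720. DTI = 1,720/4,550 = 37.8% ≤ 41%
LTV: 12,000 ÷ 11,500 = 104.3%, within 110% cap
Credit 816 → row 720+; LTV 104.3% → column 103.01–110%. Grid cell → 6.1%.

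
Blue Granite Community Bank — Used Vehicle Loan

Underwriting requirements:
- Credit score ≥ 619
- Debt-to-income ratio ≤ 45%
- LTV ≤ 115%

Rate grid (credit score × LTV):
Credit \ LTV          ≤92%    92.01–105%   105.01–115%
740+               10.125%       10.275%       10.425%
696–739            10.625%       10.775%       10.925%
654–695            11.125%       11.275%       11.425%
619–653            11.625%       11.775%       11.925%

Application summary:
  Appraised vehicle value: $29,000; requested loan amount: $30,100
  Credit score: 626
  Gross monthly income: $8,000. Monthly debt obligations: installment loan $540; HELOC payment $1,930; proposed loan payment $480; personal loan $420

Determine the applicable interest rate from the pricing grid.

11.775%

Credit score 626 ≥ 619; Total monthly debts = (540 + 1,930 + 480 + 420) = 3,370. DTI = 3,370/8,000 = 42.1% ≤ 45%
LTV: 30,100 ÷ 29,000 = 103.8%, within 115% cap
Score 626 is in the 619–653 band; LTV 103.8% is in the 92.01–105% band → 11.775%.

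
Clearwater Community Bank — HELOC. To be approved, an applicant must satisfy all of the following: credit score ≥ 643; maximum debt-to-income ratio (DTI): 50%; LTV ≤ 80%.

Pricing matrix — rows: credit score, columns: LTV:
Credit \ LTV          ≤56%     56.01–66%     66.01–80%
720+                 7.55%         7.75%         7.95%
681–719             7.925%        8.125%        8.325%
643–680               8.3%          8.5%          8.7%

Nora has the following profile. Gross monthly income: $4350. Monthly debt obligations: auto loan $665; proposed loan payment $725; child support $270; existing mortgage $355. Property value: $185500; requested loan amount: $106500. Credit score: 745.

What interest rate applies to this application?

7.75%

Credit score 745 ≥ 643; Total monthly debts = (665 + 725 + 270 + 355) = 2,015. Debt-to-income = 2,015/4,350 = 46.3% — meets 50% limit
LTV = 106,500/185,500 = 57.4% ≤ 80%
Row: 745 falls in 720+. Column: 57.4% falls in 56.01–66%. Rate = 7.75%.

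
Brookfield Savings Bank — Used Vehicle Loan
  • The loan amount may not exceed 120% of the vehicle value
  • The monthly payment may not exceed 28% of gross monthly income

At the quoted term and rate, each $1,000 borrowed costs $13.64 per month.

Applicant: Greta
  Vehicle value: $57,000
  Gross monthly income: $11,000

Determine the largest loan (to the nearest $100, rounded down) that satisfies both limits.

Payment cap: 28% × $11,000 = $3,080/month.
At $13.64 per $1,000, that supports 3,080/13.64 × 1,000 ≈ $225,806 → $225,800.
LTV cap: 120% × $57,000 = $68,400 → $68,400.
Binding constraint: loan-to-value.

$68,400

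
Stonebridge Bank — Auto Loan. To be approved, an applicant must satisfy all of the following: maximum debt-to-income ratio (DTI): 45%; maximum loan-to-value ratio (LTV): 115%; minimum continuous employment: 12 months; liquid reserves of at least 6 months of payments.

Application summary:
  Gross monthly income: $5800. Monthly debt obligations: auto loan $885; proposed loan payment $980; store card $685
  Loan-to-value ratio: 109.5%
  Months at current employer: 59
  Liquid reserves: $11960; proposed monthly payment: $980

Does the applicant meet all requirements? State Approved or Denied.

Approved

Total monthly debts = (885 + 980 + 685) = 2,550. DTI: 2,550 ÷ 5,800 = 44%, within the 45% cap
LTV 109.5% — within 115%
Employment 59 ≥ 12 months
Reserves = 11,960/980 = 12.2 months ≥ 6
All criteria satisfied.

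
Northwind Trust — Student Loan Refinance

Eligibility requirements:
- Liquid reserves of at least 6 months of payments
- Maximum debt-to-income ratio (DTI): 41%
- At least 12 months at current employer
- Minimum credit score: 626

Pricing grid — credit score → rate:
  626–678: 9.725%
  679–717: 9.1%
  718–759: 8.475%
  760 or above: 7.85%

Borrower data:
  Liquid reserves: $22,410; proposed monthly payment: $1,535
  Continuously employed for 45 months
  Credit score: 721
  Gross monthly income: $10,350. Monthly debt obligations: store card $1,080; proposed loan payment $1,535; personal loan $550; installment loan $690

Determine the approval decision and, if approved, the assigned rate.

Approved at 8.475%

Credit score 721 ≥ 626 (meets minimum)
Employment 45 ≥ 12 months
Reserves = 22,410/1,535 = 14.6 months ≥ 6
Total monthly debts = (1,080 + 1,535 + 550 + 690) = 3,855. DTI = 3,855/10,350 = 37.2% ≤ 41%
All requirements met. Score 721 falls in the 718–759 tier → 8.475%.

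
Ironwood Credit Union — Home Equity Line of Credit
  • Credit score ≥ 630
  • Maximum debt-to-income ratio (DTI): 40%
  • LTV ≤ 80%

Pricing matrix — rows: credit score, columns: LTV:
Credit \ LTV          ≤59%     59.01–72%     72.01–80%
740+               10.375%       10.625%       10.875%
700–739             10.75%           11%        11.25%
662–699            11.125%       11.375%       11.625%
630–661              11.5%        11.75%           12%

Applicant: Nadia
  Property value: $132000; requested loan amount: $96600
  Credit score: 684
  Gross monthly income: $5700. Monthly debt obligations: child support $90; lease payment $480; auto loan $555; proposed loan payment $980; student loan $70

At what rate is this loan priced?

11.625%

Credit score 684 ≥ 630; Total monthly debts = (90 + 480 + 555 + 980 + 70) = 2,175. DTI: 2,175 ÷ 5,700 = 38.2%, within the 40% cap
LTV: 96,600 ÷ 132,000 = 73.2%, within 80% cap
Credit 684 → row 662–699; LTV 73.2% → column 72.01–80%. Grid cell → 11.625%.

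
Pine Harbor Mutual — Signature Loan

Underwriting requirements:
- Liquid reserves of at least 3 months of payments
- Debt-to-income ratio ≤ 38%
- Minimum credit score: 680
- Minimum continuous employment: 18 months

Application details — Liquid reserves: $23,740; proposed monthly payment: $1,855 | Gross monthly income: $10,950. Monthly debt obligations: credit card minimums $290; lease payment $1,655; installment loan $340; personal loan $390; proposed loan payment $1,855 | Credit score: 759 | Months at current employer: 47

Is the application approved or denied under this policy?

Denied

Reserves = 23,740/1,855 = 12.8 months ≥ 3
Total monthly debts = (290 + 1,655 + 340 + 390 + 1,855) = 4,530. DTI = 4,530/10,950 = 41.4% > 38%
Credit score 759 ≥ 680 (meets)
Employment 47 ≥ 18 months
Fails on DTI.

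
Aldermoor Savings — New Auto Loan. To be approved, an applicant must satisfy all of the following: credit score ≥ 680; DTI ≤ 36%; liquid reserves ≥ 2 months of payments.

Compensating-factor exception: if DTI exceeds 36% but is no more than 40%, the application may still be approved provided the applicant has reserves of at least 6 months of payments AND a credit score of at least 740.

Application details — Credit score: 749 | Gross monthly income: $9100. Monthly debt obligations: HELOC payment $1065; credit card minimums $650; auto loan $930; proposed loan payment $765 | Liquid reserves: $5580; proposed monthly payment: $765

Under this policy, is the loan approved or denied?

Approved

Credit score 749 ≥ 680 (meets base)
Total debts = (1,065 + 650 + 930 + 765) = 3,410. DTI = 3,410/9,100 = 37.5% > 36% — standard DTI limit exceeded.
Reserves = 5,580/765 = 7.3 months ≥ 2
37.5% falls in the override range (36%–40%), so the compensating-factor test applies.
Reserves 7.3 ≥ 6 months; credit score 749 ≥ 740.
Both override conditions satisfied; DTI exception granted.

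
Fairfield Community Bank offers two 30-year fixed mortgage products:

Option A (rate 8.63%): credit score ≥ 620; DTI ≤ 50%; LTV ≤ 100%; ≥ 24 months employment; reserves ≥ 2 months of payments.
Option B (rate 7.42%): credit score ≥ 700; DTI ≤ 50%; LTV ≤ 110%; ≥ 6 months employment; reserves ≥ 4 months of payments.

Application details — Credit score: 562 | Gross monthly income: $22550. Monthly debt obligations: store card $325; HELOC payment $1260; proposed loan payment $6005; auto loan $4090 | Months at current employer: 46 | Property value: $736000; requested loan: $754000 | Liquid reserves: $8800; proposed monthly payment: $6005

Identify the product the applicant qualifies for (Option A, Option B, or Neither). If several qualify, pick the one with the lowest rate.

Neither

Total debts = (325 + 1,260 + 6,005 + 4,090) = 11,680; DTI = 11,680/22,550 = 51.8%.
LTV = 754,000/736,000 = 102.4%.
Reserves = 8,800/6,005 = 1.5 months.
Option A: score 562 < 620; DTI 51.8% > 50%; LTV 102.4% > 100%; employment 46 ≥ 24 mo; reserves 1.5 < 2 mo → does not qualify.
Option B: score 562 < 700; DTI 51.8% > 50%; LTV 102.4% ≤ 110%; employment 46 ≥ 6 mo; reserves 1.5 < 4 mo → does not qualify.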